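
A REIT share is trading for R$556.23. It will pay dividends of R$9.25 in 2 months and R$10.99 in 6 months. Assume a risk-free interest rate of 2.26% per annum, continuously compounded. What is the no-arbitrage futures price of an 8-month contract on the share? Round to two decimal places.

PV(dividends) I = 9.25·e^(−0.0226·2/12) + 10.99·e^(−0.0226·6/12)
I = 9.2152 + 10.8665 = 20.0817
F = (S − I)·e^(rT) = (556.23 − 20.0817) · e^(0.0226·8/12)
= 536.1483 · e^0.015067 = 536.1483 × 1.015181 = R$544.29

R$544.29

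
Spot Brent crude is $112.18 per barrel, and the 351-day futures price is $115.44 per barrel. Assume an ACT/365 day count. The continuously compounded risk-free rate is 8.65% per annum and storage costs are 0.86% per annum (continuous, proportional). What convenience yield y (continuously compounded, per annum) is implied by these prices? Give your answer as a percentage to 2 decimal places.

F = S·e^((r+u−y)T) ⇒ (r+u−y) = ln(F/S)/T
ln(115.44/112.18) = 0.028646; /T ⇒ 0.029789
y = r + u − ln(F/S)/T = 0.0865 + 0.0086 − 0.029789 = 0.065311
y = 6.53%

6.53%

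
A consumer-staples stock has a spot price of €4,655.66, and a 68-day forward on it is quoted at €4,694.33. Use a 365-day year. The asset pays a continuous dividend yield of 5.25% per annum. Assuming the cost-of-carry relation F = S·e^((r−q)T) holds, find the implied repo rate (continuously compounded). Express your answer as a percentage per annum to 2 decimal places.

9.69%

From F = S·e^((r−q)T): (r − q) = ln(F/S)/T
ln(4694.33/4655.66) = ln(1.008306) = 0.008272
(r − q) = 0.008272 / (68/365) = 0.044401
r = ln(F/S)/T + q = 0.044401 + 0.0525 = 0.096901
r = 9.69%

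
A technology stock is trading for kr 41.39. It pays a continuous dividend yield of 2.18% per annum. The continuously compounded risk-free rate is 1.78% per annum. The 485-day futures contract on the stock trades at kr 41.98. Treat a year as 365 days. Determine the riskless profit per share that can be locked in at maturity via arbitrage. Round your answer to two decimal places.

Fair futures: F* = S·e^(carry·T), with carry = (r − q) = 0.0178 − 0.0218 = -0.0040
F* = 41.39 · e^(-0.0040 × 485/365) = 41.39 · e^-0.005315 = 41.39 × 0.994699 = kr 41.1706
Market kr 41.98 > fair kr 41.1706: forward overpriced → cash-and-carry (buy spot, short the forward).
At maturity, profit = |F_mkt − F*| = |41.98 − 41.1706| = kr 0.81 per share

kr 0.81 per share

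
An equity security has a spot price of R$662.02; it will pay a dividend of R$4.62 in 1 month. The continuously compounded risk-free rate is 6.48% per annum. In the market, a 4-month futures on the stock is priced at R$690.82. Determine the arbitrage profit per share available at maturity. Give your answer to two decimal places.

R$19.04 per share

PV(dividends) I = 4.62·e^(−0.0648·1/12) = 4.5951
Fair futures F* = (S − I)·e^(rT) = (662.02 − 4.5951)·e^0.021600 = 657.4249 × 1.021835 = 671.7798
Market R$690.82 > fair 671.7798: forward overpriced → cash-and-carry (borrow at r, buy the stock and collect the dividends, short the forward).
Profit at T = |F_mkt − F*| = |690.82 − 671.7798| = R$19.04 per share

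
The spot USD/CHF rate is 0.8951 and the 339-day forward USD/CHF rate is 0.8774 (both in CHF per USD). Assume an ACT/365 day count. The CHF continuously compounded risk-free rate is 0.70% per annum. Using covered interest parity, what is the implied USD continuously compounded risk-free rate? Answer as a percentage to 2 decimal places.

2.85%

F = S·e^((r_CHF − r_USD)T) ⇒ r_USD = r_CHF − ln(F/S)/T
ln(0.8774/0.8951) = -0.019972; /(339/365) = -0.021504
r_USD = 0.0070 + 0.021504 = 0.028504
r_USD = 2.85%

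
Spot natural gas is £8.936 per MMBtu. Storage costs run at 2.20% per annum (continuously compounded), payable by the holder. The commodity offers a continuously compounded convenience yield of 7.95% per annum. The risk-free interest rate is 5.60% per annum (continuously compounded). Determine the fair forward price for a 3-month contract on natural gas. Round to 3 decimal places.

Net carry = r + u − y = 0.0560 + 0.0220 − 0.0795 = -0.0015
F = S·e^((r+u−y)T) = 8.936 · e^(-0.0015 × 3/12) = 8.936 · e^-0.000375
= 8.936 × 0.999625 = £8.933 per MMBtu

£8.933 per MMBtu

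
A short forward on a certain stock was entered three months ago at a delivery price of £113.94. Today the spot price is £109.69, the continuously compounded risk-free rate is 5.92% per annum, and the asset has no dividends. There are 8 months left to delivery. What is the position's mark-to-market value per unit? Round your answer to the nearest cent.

-£0.16

Current fair forward for the remaining 8 months: F = S·e^(r·T), r = 0.0592
F = 109.69 · e^(0.0592 × 8/12) = 109.69 × 1.040256 = 114.1057
Value of long forward = (F − K)·e^(−rT) = (114.1057 − 113.94) · e^(−0.0592·8/12)
= 0.1657 × 0.961302 = 0.16
Short position value = −(long value) = -£0.16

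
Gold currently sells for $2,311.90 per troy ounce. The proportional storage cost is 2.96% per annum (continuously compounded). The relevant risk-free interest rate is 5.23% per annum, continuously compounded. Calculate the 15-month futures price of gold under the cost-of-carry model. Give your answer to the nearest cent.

Net carry = r + u − y = 0.0523 + 0.0296 − 0.0000 = 0.0819
F = S·e^((r+u−y)T) = 2311.90 · e^(0.0819 × 15/12) = 2311.90 · e^0.10237500
= 2311.90 × 1.10779882 = $2,561.12 per troy ounce

$2,561.12 per troy ounce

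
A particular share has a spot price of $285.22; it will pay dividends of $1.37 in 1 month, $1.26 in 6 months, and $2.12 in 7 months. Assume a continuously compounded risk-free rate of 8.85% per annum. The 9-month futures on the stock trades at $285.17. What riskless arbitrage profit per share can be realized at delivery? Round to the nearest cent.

PV(dividends) I = 1.37·e^(−0.0885·1/12) + 1.26·e^(−0.0885·6/12) + 2.12·e^(−0.0885·7/12) = 4.5787
Fair futures F* = (S − I)·e^(rT) = (285.22 − 4.5787)·e^0.066375 = 280.6413 × 1.068627 = 299.9009
Market $285.17 < fair 299.9009: forward underpriced → reverse cash-and-carry (short the stock, invest proceeds at r, pay the dividends, go long the forward).
Profit at T = |F_mkt − F*| = |285.17 − 299.9009| = $14.73 per share

$14.73 per share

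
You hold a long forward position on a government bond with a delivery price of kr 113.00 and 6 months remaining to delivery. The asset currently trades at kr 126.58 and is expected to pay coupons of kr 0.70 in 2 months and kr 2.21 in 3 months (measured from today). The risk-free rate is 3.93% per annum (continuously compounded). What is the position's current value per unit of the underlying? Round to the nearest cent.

kr 12.89

PV(remaining coupons) I = 0.70·e^(−0.0393·2/12) + 2.21·e^(−0.0393·3/12) = 2.8838
Current forward F = (S − I)·e^(rT) = (126.58 − 2.8838)·e^(0.0393·6/12) = 123.6962 × 1.019844 = 126.1508
Value (long) = (F − K)·e^(−rT) = (126.1508 − 113.00) × 0.980542 = 12.8949
Value = kr 12.89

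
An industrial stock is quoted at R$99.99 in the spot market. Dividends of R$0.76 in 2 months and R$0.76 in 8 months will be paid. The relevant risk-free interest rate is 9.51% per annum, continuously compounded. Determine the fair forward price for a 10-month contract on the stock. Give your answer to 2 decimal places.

PV(dividends) I = 0.76·e^(−0.0951·2/12) + 0.76·e^(−0.0951·8/12)
I = 0.7480 + 0.7133 = 1.4613
F = (S − I)·e^(rT) = (99.99 − 1.4613) · e^(0.0951·10/12)
= 98.5287 · e^0.079250 = 98.5287 × 1.082475 = R$106.65

R$106.65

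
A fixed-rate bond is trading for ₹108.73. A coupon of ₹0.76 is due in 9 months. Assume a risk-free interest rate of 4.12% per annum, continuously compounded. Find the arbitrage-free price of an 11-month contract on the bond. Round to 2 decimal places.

₹112.15

PV(coupons) I = 0.76·e^(−0.0412·9/12)
I = 0.7369
F = (S − I)·e^(rT) = (108.73 − 0.7369) · e^(0.0412·11/12)
= 107.9931 · e^0.037767 = 107.9931 × 1.038489 = ₹112.15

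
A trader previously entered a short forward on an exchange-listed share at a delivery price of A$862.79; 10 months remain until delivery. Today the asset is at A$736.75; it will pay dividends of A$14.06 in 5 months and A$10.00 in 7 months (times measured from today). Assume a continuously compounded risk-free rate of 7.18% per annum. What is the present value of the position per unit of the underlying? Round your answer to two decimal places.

A$99.17

PV(remaining dividends) I = 14.06·e^(−0.0718·5/12) + 10.00·e^(−0.0718·7/12) = 23.2354
Current forward F = (S − I)·e^(rT) = (736.75 − 23.2354)·e^(0.0718·10/12) = 713.5146 × 1.061660 = 757.5099
Value (long) = (F − K)·e^(−rT) = (757.5099 − 862.79) × 0.941922 = -99.1656
Short position value = −(long value) = A$99.17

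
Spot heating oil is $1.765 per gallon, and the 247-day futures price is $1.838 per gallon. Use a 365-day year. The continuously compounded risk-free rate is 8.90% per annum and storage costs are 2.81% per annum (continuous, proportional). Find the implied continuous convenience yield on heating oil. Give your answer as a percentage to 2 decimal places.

5.72%

F = S·e^((r+u−y)T) ⇒ (r+u−y) = ln(F/S)/T
ln(1.838/1.765) = 0.040527; /T ⇒ 0.059888
y = r + u − ln(F/S)/T = 0.0890 + 0.0281 − 0.059888 = 0.057212
y = 5.72%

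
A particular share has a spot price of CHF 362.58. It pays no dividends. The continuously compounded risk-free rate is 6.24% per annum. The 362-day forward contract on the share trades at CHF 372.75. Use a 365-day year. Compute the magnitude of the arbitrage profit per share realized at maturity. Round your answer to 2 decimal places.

Fair forward: F* = S·e^(carry·T), with carry = r = 0.0624
F* = 362.58 · e^(0.0624 × 362/365) = 362.58 · e^0.061887 = 362.58 × 1.063842 = CHF 385.7278
Market CHF 372.75 < fair CHF 385.7278: forward underpriced → reverse cash-and-carry (short spot, go long the forward).
At maturity, profit = |F_mkt − F*| = |372.75 − 385.7278| = CHF 12.98 per share

CHF 12.98 per share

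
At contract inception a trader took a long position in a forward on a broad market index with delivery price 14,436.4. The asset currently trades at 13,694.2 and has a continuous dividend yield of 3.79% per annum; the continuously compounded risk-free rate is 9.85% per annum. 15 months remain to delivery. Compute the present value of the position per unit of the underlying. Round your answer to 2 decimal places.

Current fair forward for the remaining 15 months: F = S·e^((r − q)·T), (r − q) = 0.0985 − 0.0379 = 0.0606
F = 13694.2 · e^(0.0606 × 15/12) = 13694.2 × 1.07869287 = 14771.8359
Value of long forward = (F − K)·e^(−rT) = (14771.8359 − 14436.4) · e^(−0.0985·15/12)
= 335.4359 × 0.88415314 = 296.58

296.58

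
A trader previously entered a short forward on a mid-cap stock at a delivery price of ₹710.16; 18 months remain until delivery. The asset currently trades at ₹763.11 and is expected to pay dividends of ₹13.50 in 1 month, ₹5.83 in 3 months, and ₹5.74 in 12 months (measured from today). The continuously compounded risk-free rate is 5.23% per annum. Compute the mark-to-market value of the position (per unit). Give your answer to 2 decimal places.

-₹81.89

PV(remaining dividends) I = 13.50·e^(−0.0523·1/12) + 5.83·e^(−0.0523·3/12) + 5.74·e^(−0.0523·12/12) = 24.6431
Current forward F = (S − I)·e^(rT) = (763.11 − 24.6431)·e^(0.0523·18/12) = 738.4669 × 1.081609 = 798.7324
Value (long) = (F − K)·e^(−rT) = (798.7324 − 710.16) × 0.924548 = 81.8894
Short position value = −(long value) = -₹81.89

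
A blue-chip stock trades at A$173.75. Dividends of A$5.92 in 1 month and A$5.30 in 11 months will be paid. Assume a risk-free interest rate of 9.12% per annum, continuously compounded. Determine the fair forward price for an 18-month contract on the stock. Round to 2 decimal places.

PV(dividends) I = 5.92·e^(−0.0912·1/12) + 5.30·e^(−0.0912·11/12)
I = 5.8752 + 4.8749 = 10.7501
F = (S − I)·e^(rT) = (173.75 − 10.7501) · e^(0.0912·18/12)
= 162.9999 · e^0.136800 = 162.9999 × 1.146599 = A$186.90

A$186.90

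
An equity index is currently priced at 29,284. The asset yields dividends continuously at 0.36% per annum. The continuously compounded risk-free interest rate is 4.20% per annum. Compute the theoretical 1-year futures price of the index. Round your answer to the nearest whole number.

F = S·e^((r − q)T) = 29284 · e^((0.0420 − 0.0036) × 1)
= 29284 · e^0.038400 = 29284 × 1.039147
F = 30,430

30,430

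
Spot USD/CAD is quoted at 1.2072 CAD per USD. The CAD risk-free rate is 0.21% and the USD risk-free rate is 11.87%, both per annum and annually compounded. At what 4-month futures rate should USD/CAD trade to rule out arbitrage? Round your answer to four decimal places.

By covered interest parity, F = S · (1+r_CAD)^T / (1+r_USD)^T
= 1.2072 × 1.000700 / 1.038097 = 1.2072 × 0.963975
F = 1.1637 CAD per USD

1.1637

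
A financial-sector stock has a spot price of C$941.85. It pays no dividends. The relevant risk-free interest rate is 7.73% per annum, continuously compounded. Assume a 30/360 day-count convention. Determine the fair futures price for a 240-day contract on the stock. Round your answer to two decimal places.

C$991.66

F = S·e^(rT) = 941.85 · e^(0.0773 × 240/360)
= 941.85 · e^0.051533 = 941.85 × 1.052884
F = C$991.66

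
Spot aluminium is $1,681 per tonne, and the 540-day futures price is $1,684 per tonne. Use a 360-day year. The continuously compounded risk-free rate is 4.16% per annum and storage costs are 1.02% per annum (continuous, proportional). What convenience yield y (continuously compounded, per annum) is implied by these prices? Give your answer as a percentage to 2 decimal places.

5.06%

F = S·e^((r+u−y)T) ⇒ (r+u−y) = ln(F/S)/T
ln(1684/1681) = 0.001783; /T ⇒ 0.001189
y = r + u − ln(F/S)/T = 0.0416 + 0.0102 − 0.001189 = 0.050611
y = 5.06%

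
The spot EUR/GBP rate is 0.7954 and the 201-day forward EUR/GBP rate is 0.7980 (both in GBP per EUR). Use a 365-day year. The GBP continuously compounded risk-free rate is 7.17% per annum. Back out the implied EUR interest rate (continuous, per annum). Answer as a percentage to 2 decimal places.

6.58%

F = S·e^((r_GBP − r_EUR)T) ⇒ r_EUR = r_GBP − ln(F/S)/T
ln(0.7980/0.7954) = 0.003263; /(201/365) = 0.005925
r_EUR = 0.0717 − 0.005925 = 0.065775
r_EUR = 6.58%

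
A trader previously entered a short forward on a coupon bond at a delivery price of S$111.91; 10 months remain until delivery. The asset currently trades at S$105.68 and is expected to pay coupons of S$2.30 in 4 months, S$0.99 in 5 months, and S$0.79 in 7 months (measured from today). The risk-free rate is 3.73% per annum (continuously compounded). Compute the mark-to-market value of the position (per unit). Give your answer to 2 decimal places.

S$6.82

PV(remaining coupons) I = 2.30·e^(−0.0373·4/12) + 0.99·e^(−0.0373·5/12) + 0.79·e^(−0.0373·7/12) = 4.0193
Current forward F = (S − I)·e^(rT) = (105.68 − 4.0193)·e^(0.0373·10/12) = 101.6607 × 1.031571 = 104.8702
Value (long) = (F − K)·e^(−rT) = (104.8702 − 111.91) × 0.969395 = -6.8243
Short position value = −(long value) = S$6.82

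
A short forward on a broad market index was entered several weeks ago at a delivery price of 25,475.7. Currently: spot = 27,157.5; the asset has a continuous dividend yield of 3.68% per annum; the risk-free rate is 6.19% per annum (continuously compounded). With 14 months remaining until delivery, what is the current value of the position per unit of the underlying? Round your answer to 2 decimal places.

Current fair forward for the remaining 14 months: F = S·e^((r − q)·T), (r − q) = 0.0619 − 0.0368 = 0.0251
F = 27157.5 · e^(0.0251 × 14/12) = 27157.5 × 1.02971631 = 27964.5207
Value of long forward = (F − K)·e^(−rT) = (27964.5207 − 25475.7) · e^(−0.0619·14/12)
= 2488.8207 × 0.93032930 = 2315.42
Short position value = −(long value) = -2315.42

-2315.42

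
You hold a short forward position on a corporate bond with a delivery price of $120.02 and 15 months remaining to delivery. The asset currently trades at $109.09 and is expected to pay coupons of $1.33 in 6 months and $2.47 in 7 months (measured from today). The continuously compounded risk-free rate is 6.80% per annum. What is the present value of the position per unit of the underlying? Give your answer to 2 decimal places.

$4.81

PV(remaining coupons) I = 1.33·e^(−0.0680·6/12) + 2.47·e^(−0.0680·7/12) = 3.6595
Current forward F = (S − I)·e^(rT) = (109.09 − 3.6595)·e^(0.0680·15/12) = 105.4305 × 1.088717 = 114.7840
Value (long) = (F − K)·e^(−rT) = (114.7840 − 120.02) × 0.918512 = -4.8093
Short position value = −(long value) = $4.81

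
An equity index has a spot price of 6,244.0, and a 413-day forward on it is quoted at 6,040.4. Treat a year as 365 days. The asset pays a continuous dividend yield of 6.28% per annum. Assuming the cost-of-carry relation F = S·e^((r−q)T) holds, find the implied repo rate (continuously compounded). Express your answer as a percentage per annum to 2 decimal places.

From F = S·e^((r−q)T): (r − q) = ln(F/S)/T
ln(6040.4/6244.0) = ln(0.967393) = -0.033150
(r − q) = -0.033150 / (413/365) = -0.029297
r = ln(F/S)/T + q = -0.029297 + 0.0628 = 0.033503
r = 3.35%

3.35%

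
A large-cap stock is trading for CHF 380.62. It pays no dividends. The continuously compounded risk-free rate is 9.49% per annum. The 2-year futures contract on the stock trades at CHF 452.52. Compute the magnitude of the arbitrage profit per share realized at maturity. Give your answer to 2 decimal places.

Fair futures: F* = S·e^(carry·T), with carry = r = 0.0949
F* = 380.62 · e^(0.0949 × 2) = 380.62 · e^0.189800 = 380.62 × 1.209008 = CHF 460.1726
Market CHF 452.52 < fair CHF 460.1726: forward underpriced → reverse cash-and-carry (short spot, go long the forward).
At maturity, profit = |F_mkt − F*| = |452.52 − 460.1726| = CHF 7.65 per share

CHF 7.65 per share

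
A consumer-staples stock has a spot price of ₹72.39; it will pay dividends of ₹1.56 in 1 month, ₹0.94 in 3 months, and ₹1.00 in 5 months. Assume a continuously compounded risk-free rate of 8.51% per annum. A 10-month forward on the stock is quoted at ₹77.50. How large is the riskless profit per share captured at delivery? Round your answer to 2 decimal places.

₹3.48 per share

PV(dividends) I = 1.56·e^(−0.0851·1/12) + 0.94·e^(−0.0851·3/12) + 1.00·e^(−0.0851·5/12) = 3.4344
Fair forward F* = (S − I)·e^(rT) = (72.39 − 3.4344)·e^0.070917 = 68.9556 × 1.073492 = 74.0233
Market ₹77.50 > fair 74.0233: forward overpriced → cash-and-carry (borrow at r, buy the stock and collect the dividends, short the forward).
Profit at T = |F_mkt − F*| = |77.50 − 74.0233| = ₹3.48 per share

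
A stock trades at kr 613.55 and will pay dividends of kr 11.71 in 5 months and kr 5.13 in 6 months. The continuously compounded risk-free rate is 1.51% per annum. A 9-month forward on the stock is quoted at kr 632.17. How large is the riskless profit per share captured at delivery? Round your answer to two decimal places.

kr 28.55 per share

PV(dividends) I = 11.71·e^(−0.0151·5/12) + 5.13·e^(−0.0151·6/12) = 16.7280
Fair forward F* = (S − I)·e^(rT) = (613.55 − 16.7280)·e^0.011325 = 596.8220 × 1.011389 = 603.6192
Market kr 632.17 > fair 603.6192: forward overpriced → cash-and-carry (borrow at r, buy the stock and collect the dividends, short the forward).
Profit at T = |F_mkt − F*| = |632.17 − 603.6192| = kr 28.55 per share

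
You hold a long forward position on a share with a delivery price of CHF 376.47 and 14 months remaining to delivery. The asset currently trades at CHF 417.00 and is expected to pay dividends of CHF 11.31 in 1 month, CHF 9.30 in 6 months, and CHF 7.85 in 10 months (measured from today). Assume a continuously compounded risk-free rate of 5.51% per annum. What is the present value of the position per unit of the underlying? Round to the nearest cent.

CHF 36.17

PV(remaining dividends) I = 11.31·e^(−0.0551·1/12) + 9.30·e^(−0.0551·6/12) + 7.85·e^(−0.0551·10/12) = 27.8032
Current forward F = (S − I)·e^(rT) = (417.00 − 27.8032)·e^(0.0551·14/12) = 389.1968 × 1.066395 = 415.0375
Value (long) = (F − K)·e^(−rT) = (415.0375 − 376.47) × 0.937739 = 36.1662
Value = CHF 36.17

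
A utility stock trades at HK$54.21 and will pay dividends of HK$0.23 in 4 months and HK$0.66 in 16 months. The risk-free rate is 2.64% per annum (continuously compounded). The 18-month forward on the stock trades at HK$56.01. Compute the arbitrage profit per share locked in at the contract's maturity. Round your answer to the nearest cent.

PV(dividends) I = 0.23·e^(−0.0264·4/12) + 0.66·e^(−0.0264·16/12) = 0.8652
Fair forward F* = (S − I)·e^(rT) = (54.21 − 0.8652)·e^0.039600 = 53.3448 × 1.040395 = 55.4997
Market HK$56.01 > fair 55.4997: forward overpriced → cash-and-carry (borrow at r, buy the stock and collect the dividends, short the forward).
Profit at T = |F_mkt − F*| = |56.01 − 55.4997| = HK$0.51 per share

HK$0.51 per share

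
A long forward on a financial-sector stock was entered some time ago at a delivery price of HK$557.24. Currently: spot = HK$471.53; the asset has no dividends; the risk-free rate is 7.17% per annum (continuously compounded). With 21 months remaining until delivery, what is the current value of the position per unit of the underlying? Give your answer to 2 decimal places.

-HK$20.00

Current fair forward for the remaining 21 months: F = S·e^(r·T), r = 0.0717
F = 471.53 · e^(0.0717 × 21/12) = 471.53 × 1.133687 = 534.5674
Value of long forward = (F − K)·e^(−rT) = (534.5674 − 557.24) · e^(−0.0717·21/12)
= -22.6726 × 0.882078 = -20.00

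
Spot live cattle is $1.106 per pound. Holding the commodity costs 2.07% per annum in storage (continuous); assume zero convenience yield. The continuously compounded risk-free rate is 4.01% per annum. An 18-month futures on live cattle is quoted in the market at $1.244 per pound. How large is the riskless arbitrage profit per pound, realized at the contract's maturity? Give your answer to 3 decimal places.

$0.032 per pound

Fair futures: F* = S·e^(carry·T), with carry = (r + u) = 0.0401 + 0.0207 = 0.0608
F* = 1.106 · e^(0.0608 × 18/12) = 1.106 · e^0.091200 = 1.106 × 1.095488 = $1.2116
Market $1.244 > fair $1.2116: forward overpriced → cash-and-carry (buy spot, short the forward).
At maturity, profit = |F_mkt − F*| = |1.244 − 1.2116| = $0.032 per pound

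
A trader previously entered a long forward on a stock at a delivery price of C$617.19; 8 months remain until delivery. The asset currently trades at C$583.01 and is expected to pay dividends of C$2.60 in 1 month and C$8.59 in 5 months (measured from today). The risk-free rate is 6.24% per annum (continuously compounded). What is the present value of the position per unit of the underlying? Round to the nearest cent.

PV(remaining dividends) I = 2.60·e^(−0.0624·1/12) + 8.59·e^(−0.0624·5/12) = 10.9561
Current forward F = (S − I)·e^(rT) = (583.01 − 10.9561)·e^(0.0624·8/12) = 572.0539 × 1.042477 = 596.3530
Value (long) = (F − K)·e^(−rT) = (596.3530 − 617.19) × 0.959253 = -19.9880
Value = -C$19.99

-C$19.99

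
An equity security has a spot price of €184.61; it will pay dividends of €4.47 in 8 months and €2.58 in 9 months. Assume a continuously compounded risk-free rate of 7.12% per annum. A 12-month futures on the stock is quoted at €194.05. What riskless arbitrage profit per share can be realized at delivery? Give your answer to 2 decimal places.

€3.02 per share

PV(dividends) I = 4.47·e^(−0.0712·8/12) + 2.58·e^(−0.0712·9/12) = 6.7086
Fair futures F* = (S − I)·e^(rT) = (184.61 − 6.7086)·e^0.071200 = 177.9014 × 1.073796 = 191.0298
Market €194.05 > fair 191.0298: forward overpriced → cash-and-carry (borrow at r, buy the stock and collect the dividends, short the forward).
Profit at T = |F_mkt − F*| = |194.05 − 191.0298| = €3.02 per share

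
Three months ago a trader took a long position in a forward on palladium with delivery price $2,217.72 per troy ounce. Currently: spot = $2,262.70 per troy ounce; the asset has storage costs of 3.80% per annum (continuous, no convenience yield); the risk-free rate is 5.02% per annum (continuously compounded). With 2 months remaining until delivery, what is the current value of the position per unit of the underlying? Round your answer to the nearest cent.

Current fair forward for the remaining 2 months: F = S·e^((r + u)·T), (r + u) = 0.0502 + 0.0380 = 0.0882
F = 2262.70 · e^(0.0882 × 2/12) = 2262.70 × 1.01480858 = 2296.2074
Value of long forward = (F − K)·e^(−rT) = (2296.2074 − 2217.72) · e^(−0.0502·2/12)
= 78.4874 × 0.99166824 = 77.83

$77.83 per troy ounce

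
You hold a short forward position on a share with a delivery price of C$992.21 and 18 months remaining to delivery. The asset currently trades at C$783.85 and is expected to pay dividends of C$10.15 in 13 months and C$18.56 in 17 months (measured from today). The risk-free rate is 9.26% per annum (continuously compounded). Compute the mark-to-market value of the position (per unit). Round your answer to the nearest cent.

PV(remaining dividends) I = 10.15·e^(−0.0926·13/12) + 18.56·e^(−0.0926·17/12) = 25.4594
Current forward F = (S − I)·e^(rT) = (783.85 − 25.4594)·e^(0.0926·18/12) = 758.3906 × 1.149009 = 871.3976
Value (long) = (F − K)·e^(−rT) = (871.3976 − 992.21) × 0.870315 = -105.1448
Short position value = −(long value) = C$105.14

C$105.14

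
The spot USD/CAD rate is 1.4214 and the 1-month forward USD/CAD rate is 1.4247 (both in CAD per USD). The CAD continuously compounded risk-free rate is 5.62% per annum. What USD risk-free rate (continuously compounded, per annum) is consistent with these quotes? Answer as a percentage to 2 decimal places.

2.84%

F = S·e^((r_CAD − r_USD)T) ⇒ r_USD = r_CAD − ln(F/S)/T
ln(1.4247/1.4214) = 0.002319; /(1/12) = 0.027828
r_USD = 0.0562 − 0.027828 = 0.028372
r_USD = 2.84%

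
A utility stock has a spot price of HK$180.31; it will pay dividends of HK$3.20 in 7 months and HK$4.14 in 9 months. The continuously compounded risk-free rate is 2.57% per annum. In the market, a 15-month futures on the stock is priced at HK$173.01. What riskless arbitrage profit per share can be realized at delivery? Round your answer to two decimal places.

HK$5.74 per share

PV(dividends) I = 3.20·e^(−0.0257·7/12) + 4.14·e^(−0.0257·9/12) = 7.2134
Fair futures F* = (S − I)·e^(rT) = (180.31 − 7.2134)·e^0.032125 = 173.0966 × 1.032647 = 178.7477
Market HK$173.01 < fair 178.7477: forward underpriced → reverse cash-and-carry (short the stock, invest proceeds at r, pay the dividends, go long the forward).
Profit at T = |F_mkt − F*| = |173.01 − 178.7477| = HK$5.74 per share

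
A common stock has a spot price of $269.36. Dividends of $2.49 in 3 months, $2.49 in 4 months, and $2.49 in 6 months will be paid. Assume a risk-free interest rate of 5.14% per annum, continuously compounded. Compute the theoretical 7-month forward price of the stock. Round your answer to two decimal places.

PV(dividends) I = 2.49·e^(−0.0514·3/12) + 2.49·e^(−0.0514·4/12) + 2.49·e^(−0.0514·6/12)
I = 2.4582 + 2.4477 + 2.4268 = 7.3327
F = (S − I)·e^(rT) = (269.36 − 7.3327) · e^(0.0514·7/12)
= 262.0273 · e^0.029983 = 262.0273 × 1.030437 = $270.00

$270.00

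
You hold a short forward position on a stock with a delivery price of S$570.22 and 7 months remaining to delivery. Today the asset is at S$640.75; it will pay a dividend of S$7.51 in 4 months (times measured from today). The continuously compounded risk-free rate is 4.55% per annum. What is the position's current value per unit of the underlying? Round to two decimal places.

-S$78.07

PV(remaining dividends) I = 7.51·e^(−0.0455·4/12) = 7.3970
Current forward F = (S − I)·e^(rT) = (640.75 − 7.3970)·e^(0.0455·7/12) = 633.3530 × 1.026897 = 650.3883
Value (long) = (F − K)·e^(−rT) = (650.3883 − 570.22) × 0.973807 = 78.0685
Short position value = −(long value) = -S$78.07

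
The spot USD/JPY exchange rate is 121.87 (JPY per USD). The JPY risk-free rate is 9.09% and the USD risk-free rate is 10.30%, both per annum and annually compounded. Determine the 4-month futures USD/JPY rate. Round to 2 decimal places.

By covered interest parity, F = S · (1+r_JPY)^T / (1+r_USD)^T
= 121.87 × 1.029426 / 1.033218 = 121.87 × 0.996330
F = 121.42 JPY per USD

121.42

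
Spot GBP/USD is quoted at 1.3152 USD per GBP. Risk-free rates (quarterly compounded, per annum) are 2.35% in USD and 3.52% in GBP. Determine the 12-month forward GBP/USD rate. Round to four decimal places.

By covered interest parity, F = S · (1+r_USD/4)^(4T) / (1+r_GBP/4)^(4T)
= 1.3152 × 1.023708 / 1.035667 = 1.3152 × 0.988453
F = 1.3000 USD per GBP

1.3000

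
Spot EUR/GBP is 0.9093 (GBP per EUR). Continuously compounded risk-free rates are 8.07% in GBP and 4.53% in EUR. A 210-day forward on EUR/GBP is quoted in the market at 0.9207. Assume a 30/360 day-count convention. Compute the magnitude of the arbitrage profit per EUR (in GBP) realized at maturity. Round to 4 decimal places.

0.0076 per EUR (in GBP)

Fair forward: F* = S·e^(carry·T), with carry = (r_GBP − r_EUR) = 0.0807 − 0.0453 = 0.0354
F* = 0.9093 · e^(0.0354 × 210/360) = 0.9093 · e^0.020650 = 0.9093 × 1.020865 = 0.9283
Market 0.9207 < fair 0.9283: forward underpriced → reverse cash-and-carry (short spot, go long the forward).
At maturity, profit = |F_mkt − F*| = |0.9207 − 0.9283| = 0.0076 per EUR (in GBP)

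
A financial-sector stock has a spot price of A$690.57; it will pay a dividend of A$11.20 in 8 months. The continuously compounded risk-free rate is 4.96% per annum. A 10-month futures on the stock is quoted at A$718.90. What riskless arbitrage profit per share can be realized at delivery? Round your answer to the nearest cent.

A$10.48 per share

PV(dividends) I = 11.20·e^(−0.0496·8/12) = 10.8357
Fair futures F* = (S − I)·e^(rT) = (690.57 − 10.8357)·e^0.041333 = 679.7343 × 1.042199 = 708.4184
Market A$718.90 > fair 708.4184: forward overpriced → cash-and-carry (borrow at r, buy the stock and collect the dividends, short the forward).
Profit at T = |F_mkt − F*| = |718.90 − 708.4184| = A$10.48 per share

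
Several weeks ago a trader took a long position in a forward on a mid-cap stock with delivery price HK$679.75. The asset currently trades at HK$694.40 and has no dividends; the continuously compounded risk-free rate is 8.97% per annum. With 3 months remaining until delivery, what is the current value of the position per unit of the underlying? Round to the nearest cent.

HK$29.72

Current fair forward for the remaining 3 months: F = S·e^(r·T), r = 0.0897
F = 694.40 · e^(0.0897 × 3/12) = 694.40 × 1.022678 = 710.1476
Value of long forward = (F − K)·e^(−rT) = (710.1476 − 679.75) · e^(−0.0897·3/12)
= 30.3976 × 0.977825 = 29.72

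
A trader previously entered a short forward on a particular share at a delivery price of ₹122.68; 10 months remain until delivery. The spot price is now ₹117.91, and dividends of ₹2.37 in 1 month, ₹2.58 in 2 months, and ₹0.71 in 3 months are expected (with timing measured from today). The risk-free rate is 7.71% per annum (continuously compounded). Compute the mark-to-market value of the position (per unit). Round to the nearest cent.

₹2.73

PV(remaining dividends) I = 2.37·e^(−0.0771·1/12) + 2.58·e^(−0.0771·2/12) + 0.71·e^(−0.0771·3/12) = 5.5983
Current forward F = (S − I)·e^(rT) = (117.91 − 5.5983)·e^(0.0771·10/12) = 112.3117 × 1.066359 = 119.7646
Value (long) = (F − K)·e^(−rT) = (119.7646 − 122.68) × 0.937771 = -2.7340
Short position value = −(long value) = ₹2.73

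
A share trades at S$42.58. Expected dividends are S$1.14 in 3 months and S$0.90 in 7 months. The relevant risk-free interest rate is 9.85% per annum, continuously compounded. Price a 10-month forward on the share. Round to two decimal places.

PV(dividends) I = 1.14·e^(−0.0985·3/12) + 0.90·e^(−0.0985·7/12)
I = 1.1123 + 0.8497 = 1.9620
F = (S − I)·e^(rT) = (42.58 − 1.9620) · e^(0.0985·10/12)
= 40.6180 · e^0.082083 = 40.6180 × 1.085546 = S$44.09

S$44.09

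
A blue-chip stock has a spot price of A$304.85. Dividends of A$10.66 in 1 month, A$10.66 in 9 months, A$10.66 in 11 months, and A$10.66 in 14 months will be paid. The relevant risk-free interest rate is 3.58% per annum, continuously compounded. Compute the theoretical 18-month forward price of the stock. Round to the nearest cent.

PV(dividends) I = 10.66·e^(−0.0358·1/12) + 10.66·e^(−0.0358·9/12) + 10.66·e^(−0.0358·11/12) + 10.66·e^(−0.0358·14/12)
I = 10.6282 + 10.3776 + 10.3159 + 10.2239 = 41.5456
F = (S − I)·e^(rT) = (304.85 − 41.5456) · e^(0.0358·18/12)
= 263.3044 · e^0.053700 = 263.3044 × 1.055168 = A$277.83

A$277.83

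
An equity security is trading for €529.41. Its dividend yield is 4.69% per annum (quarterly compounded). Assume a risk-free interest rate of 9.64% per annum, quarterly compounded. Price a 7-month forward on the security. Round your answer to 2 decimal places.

F = S · (1+r/4)^(4T) / (1+q/4)^(4T)
= 529.41 × 1.057139 / 1.027572 = 529.41 × 1.028774
F = €544.64

€544.64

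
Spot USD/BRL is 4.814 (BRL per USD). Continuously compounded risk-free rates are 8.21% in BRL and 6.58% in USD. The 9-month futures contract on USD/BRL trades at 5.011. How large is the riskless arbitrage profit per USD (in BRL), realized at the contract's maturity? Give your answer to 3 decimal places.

Fair futures: F* = S·e^(carry·T), with carry = (r_BRL − r_USD) = 0.0821 − 0.0658 = 0.0163
F* = 4.814 · e^(0.0163 × 9/12) = 4.814 · e^0.012225 = 4.814 × 1.012300 = 4.8732
Market 5.011 > fair 4.8732: forward overpriced → cash-and-carry (buy spot, short the forward).
At maturity, profit = |F_mkt − F*| = |5.011 − 4.8732| = 0.138 per USD (in BRL)

0.138 per USD (in BRL)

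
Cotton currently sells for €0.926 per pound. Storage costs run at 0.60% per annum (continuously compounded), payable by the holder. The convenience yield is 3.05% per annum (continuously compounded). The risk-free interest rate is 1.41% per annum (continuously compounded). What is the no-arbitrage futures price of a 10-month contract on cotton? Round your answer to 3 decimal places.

Net carry = r + u − y = 0.0141 + 0.0060 − 0.0305 = -0.0104
F = S·e^((r+u−y)T) = 0.926 · e^(-0.0104 × 10/12) = 0.926 · e^-0.008667
= 0.926 × 0.991370 = €0.918 per pound

€0.918 per pound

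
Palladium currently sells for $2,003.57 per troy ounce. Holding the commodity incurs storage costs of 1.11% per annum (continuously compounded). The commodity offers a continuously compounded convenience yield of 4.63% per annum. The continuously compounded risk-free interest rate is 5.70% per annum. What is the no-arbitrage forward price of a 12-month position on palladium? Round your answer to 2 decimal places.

Net carry = r + u − y = 0.0570 + 0.0111 − 0.0463 = 0.0218
F = S·e^((r+u−y)T) = 2003.57 · e^(0.0218 × 12/12) = 2003.57 · e^0.02180000
= 2003.57 × 1.02203936 = $2,047.73 per troy ounce

$2,047.73 per troy ounce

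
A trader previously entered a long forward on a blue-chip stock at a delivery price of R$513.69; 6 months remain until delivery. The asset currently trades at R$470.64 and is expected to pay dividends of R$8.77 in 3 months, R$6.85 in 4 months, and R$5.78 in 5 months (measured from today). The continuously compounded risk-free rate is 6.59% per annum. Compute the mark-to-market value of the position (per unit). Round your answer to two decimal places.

-R$47.35

PV(remaining dividends) I = 8.77·e^(−0.0659·3/12) + 6.85·e^(−0.0659·4/12) + 5.78·e^(−0.0659·5/12) = 20.9513
Current forward F = (S − I)·e^(rT) = (470.64 − 20.9513)·e^(0.0659·6/12) = 449.6887 × 1.033499 = 464.7528
Value (long) = (F − K)·e^(−rT) = (464.7528 − 513.69) × 0.967587 = -47.3510
Value = -R$47.35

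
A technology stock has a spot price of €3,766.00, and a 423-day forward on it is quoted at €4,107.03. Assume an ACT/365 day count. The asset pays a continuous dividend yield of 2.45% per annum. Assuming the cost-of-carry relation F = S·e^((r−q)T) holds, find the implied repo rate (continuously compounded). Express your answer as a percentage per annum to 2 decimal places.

From F = S·e^((r−q)T): (r − q) = ln(F/S)/T
ln(4107.03/3766.00) = ln(1.090555) = 0.086687
(r − q) = 0.086687 / (423/365) = 0.074801
r = ln(F/S)/T + q = 0.074801 + 0.0245 = 0.099301
r = 9.93%

9.93%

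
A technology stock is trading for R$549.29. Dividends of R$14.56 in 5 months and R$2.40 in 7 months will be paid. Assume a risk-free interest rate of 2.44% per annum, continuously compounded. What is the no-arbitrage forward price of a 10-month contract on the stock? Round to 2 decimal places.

R$543.45

PV(dividends) I = 14.56·e^(−0.0244·5/12) + 2.40·e^(−0.0244·7/12)
I = 14.4127 + 2.3661 = 16.7788
F = (S − I)·e^(rT) = (549.29 − 16.7788) · e^(0.0244·10/12)
= 532.5112 · e^0.020333 = 532.5112 × 1.020541 = R$543.45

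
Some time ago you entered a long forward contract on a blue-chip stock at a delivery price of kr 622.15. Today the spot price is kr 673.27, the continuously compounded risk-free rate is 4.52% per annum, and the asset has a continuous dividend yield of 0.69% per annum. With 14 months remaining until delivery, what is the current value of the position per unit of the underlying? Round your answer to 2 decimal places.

kr 77.68

Current fair forward for the remaining 14 months: F = S·e^((r − q)·T), (r − q) = 0.0452 − 0.0069 = 0.0383
F = 673.27 · e^(0.0383 × 14/12) = 673.27 × 1.045697 = 704.0364
Value of long forward = (F − K)·e^(−rT) = (704.0364 − 622.15) · e^(−0.0452·14/12)
= 81.8864 × 0.948633 = 77.68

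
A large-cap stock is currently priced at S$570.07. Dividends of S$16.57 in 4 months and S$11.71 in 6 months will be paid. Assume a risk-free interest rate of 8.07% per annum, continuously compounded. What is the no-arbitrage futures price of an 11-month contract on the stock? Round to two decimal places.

S$584.36

PV(dividends) I = 16.57·e^(−0.0807·4/12) + 11.71·e^(−0.0807·6/12)
I = 16.1302 + 11.2469 = 27.3771
F = (S − I)·e^(rT) = (570.07 − 27.3771) · e^(0.0807·11/12)
= 542.6929 · e^0.073975 = 542.6929 × 1.076780 = S$584.36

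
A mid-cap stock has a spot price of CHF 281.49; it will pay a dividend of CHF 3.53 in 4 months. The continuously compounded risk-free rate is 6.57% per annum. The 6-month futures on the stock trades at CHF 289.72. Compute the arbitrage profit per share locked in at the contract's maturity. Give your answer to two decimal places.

CHF 2.40 per share

PV(dividends) I = 3.53·e^(−0.0657·4/12) = 3.4535
Fair futures F* = (S − I)·e^(rT) = (281.49 − 3.4535)·e^0.032850 = 278.0365 × 1.033396 = 287.3218
Market CHF 289.72 > fair 287.3218: forward overpriced → cash-and-carry (borrow at r, buy the stock and collect the dividends, short the forward).
Profit at T = |F_mkt − F*| = |289.72 − 287.3218| = CHF 2.40 per share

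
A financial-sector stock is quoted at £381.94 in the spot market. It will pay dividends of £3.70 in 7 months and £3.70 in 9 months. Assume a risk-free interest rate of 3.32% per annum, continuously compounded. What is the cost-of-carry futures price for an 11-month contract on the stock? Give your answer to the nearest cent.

£386.28

PV(dividends) I = 3.70·e^(−0.0332·7/12) + 3.70·e^(−0.0332·9/12)
I = 3.6290 + 3.6090 = 7.2380
F = (S − I)·e^(rT) = (381.94 − 7.2380) · e^(0.0332·11/12)
= 374.7020 · e^0.030433 = 374.7020 × 1.030901 = £386.28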